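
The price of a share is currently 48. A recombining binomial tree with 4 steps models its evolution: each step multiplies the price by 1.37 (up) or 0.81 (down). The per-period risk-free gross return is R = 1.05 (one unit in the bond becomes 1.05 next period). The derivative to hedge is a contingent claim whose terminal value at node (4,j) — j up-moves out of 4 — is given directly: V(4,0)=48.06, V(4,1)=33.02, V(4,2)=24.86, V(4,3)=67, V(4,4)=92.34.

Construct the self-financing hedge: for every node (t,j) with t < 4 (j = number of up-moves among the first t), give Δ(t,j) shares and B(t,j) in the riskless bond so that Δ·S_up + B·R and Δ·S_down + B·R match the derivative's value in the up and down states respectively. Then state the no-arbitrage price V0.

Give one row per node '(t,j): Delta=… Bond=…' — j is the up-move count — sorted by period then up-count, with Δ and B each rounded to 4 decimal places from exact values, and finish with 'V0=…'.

(0,0): Delta=0.2902 Bond=18.8142
(1,0): Delta=-0.0486 Bond=32.9306
(1,1): Delta=0.5574 Bond=2.1873
(2,0): Delta=-0.6530 Bond=53.6088
(2,1): Delta=0.4277 Bond=9.2017
(2,2): Delta=0.6596 Bond=-6.9099
(3,0): Delta=-1.0528 Bond=66.4898
(3,1): Delta=-0.3377 Bond=42.6884
(3,2): Delta=1.0312 Bond=-34.3738
(3,3): Delta=0.3666 Bond=28.9024
V0=32.7454

Risk-neutral probability p* = (R−d)/(u−d) = (1.05−0.81)/(1.37−0.81) = 0.4286.
At expiry t=4: V(4,0)=48.0600, V(4,1)=33.0200, V(4,2)=24.8600, V(4,3)=67.0000, V(4,4)=92.3400
Node (3,0) S=25.5092: V=(p*·33.0200+(1−p*)·48.0600)/1.05=39.6327; Δ=(33.0200−48.0600)/(34.9476−20.6624)=-1.0528; B=V−Δ·S=66.4898
Node (3,1) S=43.1451: V=(p*·24.8600+(1−p*)·33.0200)/1.05=28.1170; Δ=(24.8600−33.0200)/(59.1088−34.9476)=-0.3377; B=V−Δ·S=42.6884
Node (3,2) S=72.9739: V=(p*·67.0000+(1−p*)·24.8600)/1.05=40.8762; Δ=(67.0000−24.8600)/(99.9742−59.1088)=1.0312; B=V−Δ·S=-34.3738
Node (3,3) S=123.4249: V=(p*·92.3400+(1−p*)·67.0000)/1.05=74.1524; Δ=(92.3400−67.0000)/(169.0922−99.9742)=0.3666; B=V−Δ·S=28.9024
Node (2,0) S=31.4928: V=(p*·28.1170+(1−p*)·39.6327)/1.05=33.0451; Δ=(28.1170−39.6327)/(43.1451−25.5092)=-0.6530; B=V−Δ·S=53.6088
Node (2,1) S=53.2656: V=(p*·40.8762+(1−p*)·28.1170)/1.05=31.9859; Δ=(40.8762−28.1170)/(72.9739−43.1451)=0.4277; B=V−Δ·S=9.2017
Node (2,2) S=90.0912: V=(p*·74.1524+(1−p*)·40.8762)/1.05=52.5118; Δ=(74.1524−40.8762)/(123.4249−72.9739)=0.6596; B=V−Δ·S=-6.9099
Node (1,0) S=38.8800: V=(p*·31.9859+(1−p*)·33.0451)/1.05=31.0392; Δ=(31.9859−33.0451)/(53.2656−31.4928)=-0.0486; B=V−Δ·S=32.9306
Node (1,1) S=65.7600: V=(p*·52.5118+(1−p*)·31.9859)/1.05=38.8407; Δ=(52.5118−31.9859)/(90.0912−53.2656)=0.5574; B=V−Δ·S=2.1873
Node (0,0) S=48.0000: V=(p*·38.8407+(1−p*)·31.0392)/1.05=32.7454; Δ=(38.8407−31.0392)/(65.7600−38.8800)=0.2902; B=V−Δ·S=18.8142
Self-financing check: at every node Δ·S+B equals the discounted successor values.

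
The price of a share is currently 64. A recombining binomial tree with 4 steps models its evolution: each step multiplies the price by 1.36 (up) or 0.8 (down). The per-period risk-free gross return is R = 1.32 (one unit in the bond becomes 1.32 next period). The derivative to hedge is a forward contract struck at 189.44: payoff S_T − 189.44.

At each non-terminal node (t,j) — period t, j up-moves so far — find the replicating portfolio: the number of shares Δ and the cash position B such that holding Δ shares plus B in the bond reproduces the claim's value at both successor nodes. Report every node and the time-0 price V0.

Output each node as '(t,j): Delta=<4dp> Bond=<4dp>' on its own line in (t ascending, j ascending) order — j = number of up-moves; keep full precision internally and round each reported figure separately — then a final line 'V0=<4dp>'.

(0,0): Delta=1.0000 Bond=-62.3988
(1,0): Delta=1.0000 Bond=-82.3664
(1,1): Delta=1.0000 Bond=-82.3664
(2,0): Delta=1.0000 Bond=-108.7236
(2,1): Delta=1.0000 Bond=-108.7236
(2,2): Delta=1.0000 Bond=-108.7236
(3,0): Delta=1.0000 Bond=-143.5152
(3,1): Delta=1.0000 Bond=-143.5152
(3,2): Delta=1.0000 Bond=-143.5152
(3,3): Delta=1.0000 Bond=-143.5152
V0=1.6012

Risk-neutral probability p* = (R−d)/(u−d) = (1.32−0.8)/(1.36−0.8) = 0.9286.
Terminal values V(4,·): V(4,0)=-163.2256, V(4,1)=-144.8755, V(4,2)=-113.6804, V(4,3)=-60.6487, V(4,4)=29.5053
  t=3,j=0: stock 32.7680 → up 44.5645 (V=-144.8755), down 26.2144 (V=-163.2256). Price -110.7472; hedge Δ=1.0000, bond B=-143.5152.
  t=3,j=1: stock 55.7056 → up 75.7596 (V=-113.6804), down 44.5645 (V=-144.8755). Price -87.8096; hedge Δ=1.0000, bond B=-143.5152.
  t=3,j=2: stock 94.6995 → up 128.7913 (V=-60.6487), down 75.7596 (V=-113.6804). Price -48.8156; hedge Δ=1.0000, bond B=-143.5152.
  t=3,j=3: stock 160.9892 → up 218.9453 (V=29.5053), down 128.7913 (V=-60.6487). Price 17.4740; hedge Δ=1.0000, bond B=-143.5152.
  t=2,j=0: stock 40.9600 → up 55.7056 (V=-87.8096), down 32.7680 (V=-110.7472). Price -67.7636; hedge Δ=1.0000, bond B=-108.7236.
  t=2,j=1: stock 69.6320 → up 94.6995 (V=-48.8156), down 55.7056 (V=-87.8096). Price -39.0916; hedge Δ=1.0000, bond B=-108.7236.
  t=2,j=2: stock 118.3744 → up 160.9892 (V=17.4740), down 94.6995 (V=-48.8156). Price 9.6508; hedge Δ=1.0000, bond B=-108.7236.
  t=1,j=0: stock 51.2000 → up 69.6320 (V=-39.0916), down 40.9600 (V=-67.7636). Price -31.1664; hedge Δ=1.0000, bond B=-82.3664.
  t=1,j=1: stock 87.0400 → up 118.3744 (V=9.6508), down 69.6320 (V=-39.0916). Price 4.6736; hedge Δ=1.0000, bond B=-82.3664.
  t=0,j=0: stock 64.0000 → up 87.0400 (V=4.6736), down 51.2000 (V=-31.1664). Price 1.6012; hedge Δ=1.0000, bond B=-62.3988.
Check: Δ(0,0)·S0 + B(0,0) = 1.6012 = V0.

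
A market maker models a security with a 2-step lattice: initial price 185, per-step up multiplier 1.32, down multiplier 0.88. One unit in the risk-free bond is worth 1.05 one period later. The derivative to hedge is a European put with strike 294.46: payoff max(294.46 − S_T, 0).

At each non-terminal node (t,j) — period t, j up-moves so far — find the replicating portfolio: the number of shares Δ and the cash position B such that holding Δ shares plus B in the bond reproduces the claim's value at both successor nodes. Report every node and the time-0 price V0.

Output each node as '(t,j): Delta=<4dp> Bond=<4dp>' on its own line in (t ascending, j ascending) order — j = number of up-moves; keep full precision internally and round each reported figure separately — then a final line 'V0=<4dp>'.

(0,0): Delta=-0.8740 Bond=247.5404
(1,0): Delta=-1.0000 Bond=280.4381
(1,1): Delta=-0.7405 Bond=227.3257
V0=85.8594

Risk-neutral probability p* = (R−d)/(u−d) = (1.05−0.88)/(1.32−0.88) = 0.3864.
Payoff layer (t=2): V(2,0)=151.1960, V(2,1)=79.5640, V(2,2)=0.0000
  t=1,j=0: stock 162.8000 → up 214.8960 (V=79.5640), down 143.2640 (V=151.1960). Price 117.6381; hedge Δ=-1.0000, bond B=280.4381.
  t=1,j=1: stock 244.2000 → up 322.3440 (V=0.0000), down 214.8960 (V=79.5640). Price 46.4984; hedge Δ=-0.7405, bond B=227.3257.
  t=0,j=0: stock 185.0000 → up 244.2000 (V=46.4984), down 162.8000 (V=117.6381). Price 85.8594; hedge Δ=-0.8740, bond B=247.5404.
Self-financing check: at every node Δ·S+B equals the discounted successor values.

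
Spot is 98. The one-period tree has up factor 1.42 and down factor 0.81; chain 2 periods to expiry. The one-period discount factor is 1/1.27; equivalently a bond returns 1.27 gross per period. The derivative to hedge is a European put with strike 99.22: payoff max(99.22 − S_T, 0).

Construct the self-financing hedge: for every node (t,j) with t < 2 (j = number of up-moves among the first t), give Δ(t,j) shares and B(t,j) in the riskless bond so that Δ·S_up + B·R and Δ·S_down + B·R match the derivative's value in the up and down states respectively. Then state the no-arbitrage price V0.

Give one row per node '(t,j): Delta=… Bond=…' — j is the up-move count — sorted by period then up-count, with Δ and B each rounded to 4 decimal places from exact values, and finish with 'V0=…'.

(0,0): Delta=-0.1131 Bond=12.3941
(1,0): Delta=-0.7212 Bond=64.0113
(1,1): Delta=0.0000 Bond=0.0000
V0=1.3092

Under the risk-neutral measure, an up-move has probability p* = (R−d)/(u−d) = 0.7541 and values discount at R = 1.27.
Payoff layer (t=2): V(2,0)=34.9222, V(2,1)=0.0000, V(2,2)=0.0000
  t=1,j=0: stock 79.3800 → up 112.7196 (V=0.0000), down 64.2978 (V=34.9222). Price 6.7618; hedge Δ=-0.7212, bond B=64.0113.
  t=1,j=1: stock 139.1600 → up 197.6072 (V=0.0000), down 112.7196 (V=0.0000). Price 0.0000; hedge Δ=0.0000, bond B=0.0000.
  t=0,j=0: stock 98.0000 → up 139.1600 (V=0.0000), down 79.3800 (V=6.7618). Price 1.3092; hedge Δ=-0.1131, bond B=12.3941.
The time-0 hedge costs 1.3092, which is the no-arbitrage price.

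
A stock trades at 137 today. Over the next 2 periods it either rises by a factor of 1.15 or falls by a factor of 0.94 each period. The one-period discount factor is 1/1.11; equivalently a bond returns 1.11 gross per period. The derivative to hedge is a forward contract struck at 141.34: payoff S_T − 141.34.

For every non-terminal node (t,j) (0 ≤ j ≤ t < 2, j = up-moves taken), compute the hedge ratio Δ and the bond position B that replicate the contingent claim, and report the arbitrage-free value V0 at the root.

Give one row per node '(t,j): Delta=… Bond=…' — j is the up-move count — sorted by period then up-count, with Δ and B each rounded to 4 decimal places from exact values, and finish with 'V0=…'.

Risk-neutral probability p* = (R−d)/(u−d) = (1.11−0.94)/(1.15−0.94) = 0.8095.
Terminal payoffs: V(2,0)=-20.2868, V(2,1)=6.7570, V(2,2)=39.8425
Node (1,0) S=128.7800: V=(p*·6.7570+(1−p*)·-20.2868)/1.11=1.4467; Δ=(6.7570−-20.2868)/(148.0970−121.0532)=1.0000; B=V−Δ·S=-127.3333
Node (1,1) S=157.5500: V=(p*·39.8425+(1−p*)·6.7570)/1.11=30.2167; Δ=(39.8425−6.7570)/(181.1825−148.0970)=1.0000; B=V−Δ·S=-127.3333
Node (0,0) S=137.0000: V=(p*·30.2167+(1−p*)·1.4467)/1.11=22.2853; Δ=(30.2167−1.4467)/(157.5500−128.7800)=1.0000; B=V−Δ·S=-114.7147
Check: Δ(0,0)·S0 + B(0,0) = 22.2853 = V0.

(0,0): Delta=1.0000 Bond=-114.7147
(1,0): Delta=1.0000 Bond=-127.3333
(1,1): Delta=1.0000 Bond=-127.3333
V0=22.2853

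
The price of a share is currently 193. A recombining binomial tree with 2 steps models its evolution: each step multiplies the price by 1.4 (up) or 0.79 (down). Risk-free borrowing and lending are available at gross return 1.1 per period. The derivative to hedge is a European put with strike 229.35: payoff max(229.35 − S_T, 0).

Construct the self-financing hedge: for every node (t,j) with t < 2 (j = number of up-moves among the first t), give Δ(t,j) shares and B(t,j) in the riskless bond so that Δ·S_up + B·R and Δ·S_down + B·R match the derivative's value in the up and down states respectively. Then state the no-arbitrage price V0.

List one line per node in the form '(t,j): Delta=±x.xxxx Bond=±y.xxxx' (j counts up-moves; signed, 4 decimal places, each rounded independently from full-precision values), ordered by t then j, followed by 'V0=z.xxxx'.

(0,0): Delta=-0.4156 Bond=108.5378
(1,0): Delta=-1.0000 Bond=208.5000
(1,1): Delta=-0.0964 Bond=33.1577
V0=28.3333

Under the risk-neutral measure, an up-move has probability p* = (R−d)/(u−d) = 0.5082 and values discount at R = 1.1.
Terminal values V(2,·): V(2,0)=108.8987, V(2,1)=15.8920, V(2,2)=0.0000
Node (1,0) S=152.4700: V=(p*·15.8920+(1−p*)·108.8987)/1.1=56.0300; Δ=(15.8920−108.8987)/(213.4580−120.4513)=-1.0000; B=V−Δ·S=208.5000
Node (1,1) S=270.2000: V=(p*·0.0000+(1−p*)·15.8920)/1.1=7.1052; Δ=(0.0000−15.8920)/(378.2800−213.4580)=-0.0964; B=V−Δ·S=33.1577
Node (0,0) S=193.0000: V=(p*·7.1052+(1−p*)·56.0300)/1.1=28.3333; Δ=(7.1052−56.0300)/(270.2000−152.4700)=-0.4156; B=V−Δ·S=108.5378
Self-financing check: at every node Δ·S+B equals the discounted successor values.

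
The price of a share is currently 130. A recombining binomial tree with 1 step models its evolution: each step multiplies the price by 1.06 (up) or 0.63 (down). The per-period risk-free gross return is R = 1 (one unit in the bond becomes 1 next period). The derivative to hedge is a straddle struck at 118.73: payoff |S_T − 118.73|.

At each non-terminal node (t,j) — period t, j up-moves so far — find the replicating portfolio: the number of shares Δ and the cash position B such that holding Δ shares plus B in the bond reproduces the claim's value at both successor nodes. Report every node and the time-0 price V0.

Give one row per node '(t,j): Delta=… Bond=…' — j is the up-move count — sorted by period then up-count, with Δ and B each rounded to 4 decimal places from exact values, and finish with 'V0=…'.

(0,0): Delta=-0.3177 Bond=62.8505
V0=21.5481

No-arbitrage ⇒ martingale measure with p* = (R−d)/(u−d) = 0.8605.
Payoff layer (t=1): V(1,0)=36.8300, V(1,1)=19.0700
Node (0,0) S=130.0000: V=(p*·19.0700+(1−p*)·36.8300)/1=21.5481; Δ=(19.0700−36.8300)/(137.8000−81.9000)=-0.3177; B=V−Δ·S=62.8505
Each (Δ,B) replicates both successor values, so the strategy is self-financing and V0 is arbitrage-free.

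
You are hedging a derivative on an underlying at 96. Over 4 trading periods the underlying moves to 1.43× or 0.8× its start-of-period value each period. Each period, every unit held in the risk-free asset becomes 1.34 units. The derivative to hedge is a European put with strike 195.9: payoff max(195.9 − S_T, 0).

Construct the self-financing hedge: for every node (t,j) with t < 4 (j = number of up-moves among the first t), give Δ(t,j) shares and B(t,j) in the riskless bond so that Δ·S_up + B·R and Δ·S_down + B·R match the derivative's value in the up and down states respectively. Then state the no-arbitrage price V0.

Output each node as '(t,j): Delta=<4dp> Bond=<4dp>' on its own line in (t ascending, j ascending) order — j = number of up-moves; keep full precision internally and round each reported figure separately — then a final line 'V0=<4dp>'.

(0,0): Delta=-0.1726 Bond=18.9405
(1,0): Delta=-0.7575 Bond=70.2979
(1,1): Delta=-0.1181 Bond=17.8940
(2,0): Delta=-1.0000 Bond=109.1000
(2,1): Delta=-0.7349 Bond=91.7157
(2,2): Delta=-0.0606 Bond=12.6883
(3,0): Delta=-1.0000 Bond=146.1940
(3,1): Delta=-1.0000 Bond=146.1940
(3,2): Delta=-0.7101 Bond=119.0165
(3,3): Delta=0.0000 Bond=0.0000
V0=2.3701

Under the risk-neutral measure, an up-move has probability p* = (R−d)/(u−d) = 0.8571 and values discount at R = 1.34.
Payoff layer (t=4): V(4,0)=156.5784, V(4,1)=125.6126, V(4,2)=70.2613, V(4,3)=0.0000, V(4,4)=0.0000
(3,0): S=49.1520. Δ = (V_up−V_dn)/(S_up−S_dn) = (125.6126−156.5784)/(70.2874−39.3216) = -1.0000. V = [p*·125.6126 + (1−p*)·156.5784]/1.34 = 97.0420. B = V − Δ·S = 146.1940.
(3,1): S=87.8592. Δ = (V_up−V_dn)/(S_up−S_dn) = (70.2613−125.6126)/(125.6387−70.2874) = -1.0000. V = [p*·70.2613 + (1−p*)·125.6126]/1.34 = 58.3348. B = V − Δ·S = 146.1940.
(3,2): S=157.0483. Δ = (V_up−V_dn)/(S_up−S_dn) = (0.0000−70.2613)/(224.5791−125.6387) = -0.7101. V = [p*·0.0000 + (1−p*)·70.2613]/1.34 = 7.4905. B = V − Δ·S = 119.0165.
(3,3): S=280.7239. Δ = (V_up−V_dn)/(S_up−S_dn) = (0.0000−0.0000)/(401.4351−224.5791) = 0.0000. V = [p*·0.0000 + (1−p*)·0.0000]/1.34 = 0.0000. B = V − Δ·S = 0.0000.
(2,0): S=61.4400. Δ = (V_up−V_dn)/(S_up−S_dn) = (58.3348−97.0420)/(87.8592−49.1520) = -1.0000. V = [p*·58.3348 + (1−p*)·97.0420]/1.34 = 47.6600. B = V − Δ·S = 109.1000.
(2,1): S=109.8240. Δ = (V_up−V_dn)/(S_up−S_dn) = (7.4905−58.3348)/(157.0483−87.8592) = -0.7349. V = [p*·7.4905 + (1−p*)·58.3348]/1.34 = 11.0105. B = V − Δ·S = 91.7157.
(2,2): S=196.3104. Δ = (V_up−V_dn)/(S_up−S_dn) = (0.0000−7.4905)/(280.7239−157.0483) = -0.0606. V = [p*·0.0000 + (1−p*)·7.4905]/1.34 = 0.7986. B = V − Δ·S = 12.6883.
(1,0): S=76.8000. Δ = (V_up−V_dn)/(S_up−S_dn) = (11.0105−47.6600)/(109.8240−61.4400) = -0.7575. V = [p*·11.0105 + (1−p*)·47.6600]/1.34 = 12.1240. B = V − Δ·S = 70.2979.
(1,1): S=137.2800. Δ = (V_up−V_dn)/(S_up−S_dn) = (0.7986−11.0105)/(196.3104−109.8240) = -0.1181. V = [p*·0.7986 + (1−p*)·11.0105]/1.34 = 1.6846. B = V − Δ·S = 17.8940.
(0,0): S=96.0000. Δ = (V_up−V_dn)/(S_up−S_dn) = (1.6846−12.1240)/(137.2800−76.8000) = -0.1726. V = [p*·1.6846 + (1−p*)·12.1240]/1.34 = 2.3701. B = V − Δ·S = 18.9405.
Root portfolio cost Δ·96+B reproduces V0=2.3701.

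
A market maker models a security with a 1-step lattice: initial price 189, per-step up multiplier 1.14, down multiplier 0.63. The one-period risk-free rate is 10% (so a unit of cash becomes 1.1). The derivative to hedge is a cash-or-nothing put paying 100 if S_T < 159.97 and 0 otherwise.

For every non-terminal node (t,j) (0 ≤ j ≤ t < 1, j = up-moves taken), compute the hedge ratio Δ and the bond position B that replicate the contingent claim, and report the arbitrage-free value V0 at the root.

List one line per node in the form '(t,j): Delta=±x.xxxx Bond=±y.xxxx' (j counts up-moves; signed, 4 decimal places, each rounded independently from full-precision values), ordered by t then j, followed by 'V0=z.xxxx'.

Risk-neutral probability p* = (R−d)/(u−d) = (1.1−0.63)/(1.14−0.63) = 0.9216.
At expiry t=1: V(1,0)=100.0000, V(1,1)=0.0000
Node (0,0) S=189.0000: V=(p*·0.0000+(1−p*)·100.0000)/1.1=7.1301; Δ=(0.0000−100.0000)/(215.4600−119.0700)=-1.0375; B=V−Δ·S=203.2086
Check: Δ(0,0)·S0 + B(0,0) = 7.1301 = V0.

(0,0): Delta=-1.0375 Bond=203.2086
V0=7.1301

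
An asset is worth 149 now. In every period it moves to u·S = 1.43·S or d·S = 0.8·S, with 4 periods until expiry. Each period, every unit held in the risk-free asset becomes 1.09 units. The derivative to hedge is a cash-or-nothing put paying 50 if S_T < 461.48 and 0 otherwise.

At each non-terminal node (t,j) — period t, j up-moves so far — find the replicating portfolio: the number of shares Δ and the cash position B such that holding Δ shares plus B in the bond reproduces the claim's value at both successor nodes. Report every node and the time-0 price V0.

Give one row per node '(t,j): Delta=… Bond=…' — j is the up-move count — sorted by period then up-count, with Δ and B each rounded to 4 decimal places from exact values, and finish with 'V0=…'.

(0,0): Delta=-0.0401 Bond=39.8084
(1,0): Delta=0.0000 Bond=38.6092
(1,1): Delta=-0.0664 Bond=48.9977
(2,0): Delta=0.0000 Bond=42.0840
(2,1): Delta=0.0000 Bond=42.0840
(2,2): Delta=-0.1100 Bond=66.6834
(3,0): Delta=0.0000 Bond=45.8716
(3,1): Delta=0.0000 Bond=45.8716
(3,2): Delta=0.0000 Bond=45.8716
(3,3): Delta=-0.1822 Bond=104.1212
V0=33.8309

Under the risk-neutral measure, an up-move has probability p* = (R−d)/(u−d) = 0.4603 and values discount at R = 1.09.
Payoff layer (t=4): V(4,0)=50.0000, V(4,1)=50.0000, V(4,2)=50.0000, V(4,3)=50.0000, V(4,4)=0.0000
Node (3,0) S=76.2880: V=(p*·50.0000+(1−p*)·50.0000)/1.09=45.8716; Δ=(50.0000−50.0000)/(109.0918−61.0304)=0.0000; B=V−Δ·S=45.8716
Node (3,1) S=136.3648: V=(p*·50.0000+(1−p*)·50.0000)/1.09=45.8716; Δ=(50.0000−50.0000)/(195.0017−109.0918)=0.0000; B=V−Δ·S=45.8716
Node (3,2) S=243.7521: V=(p*·50.0000+(1−p*)·50.0000)/1.09=45.8716; Δ=(50.0000−50.0000)/(348.5655−195.0017)=0.0000; B=V−Δ·S=45.8716
Node (3,3) S=435.7068: V=(p*·0.0000+(1−p*)·50.0000)/1.09=24.7561; Δ=(0.0000−50.0000)/(623.0608−348.5655)=-0.1822; B=V−Δ·S=104.1212
Node (2,0) S=95.3600: V=(p*·45.8716+(1−p*)·45.8716)/1.09=42.0840; Δ=(45.8716−45.8716)/(136.3648−76.2880)=0.0000; B=V−Δ·S=42.0840
Node (2,1) S=170.4560: V=(p*·45.8716+(1−p*)·45.8716)/1.09=42.0840; Δ=(45.8716−45.8716)/(243.7521−136.3648)=0.0000; B=V−Δ·S=42.0840
Node (2,2) S=304.6901: V=(p*·24.7561+(1−p*)·45.8716)/1.09=33.1667; Δ=(24.7561−45.8716)/(435.7068−243.7521)=-0.1100; B=V−Δ·S=66.6834
Node (1,0) S=119.2000: V=(p*·42.0840+(1−p*)·42.0840)/1.09=38.6092; Δ=(42.0840−42.0840)/(170.4560−95.3600)=0.0000; B=V−Δ·S=38.6092
Node (1,1) S=213.0700: V=(p*·33.1667+(1−p*)·42.0840)/1.09=34.8433; Δ=(33.1667−42.0840)/(304.6901−170.4560)=-0.0664; B=V−Δ·S=48.9977
Node (0,0) S=149.0000: V=(p*·34.8433+(1−p*)·38.6092)/1.09=33.8309; Δ=(34.8433−38.6092)/(213.0700−119.2000)=-0.0401; B=V−Δ·S=39.8084
Self-financing check: at every node Δ·S+B equals the discounted successor values.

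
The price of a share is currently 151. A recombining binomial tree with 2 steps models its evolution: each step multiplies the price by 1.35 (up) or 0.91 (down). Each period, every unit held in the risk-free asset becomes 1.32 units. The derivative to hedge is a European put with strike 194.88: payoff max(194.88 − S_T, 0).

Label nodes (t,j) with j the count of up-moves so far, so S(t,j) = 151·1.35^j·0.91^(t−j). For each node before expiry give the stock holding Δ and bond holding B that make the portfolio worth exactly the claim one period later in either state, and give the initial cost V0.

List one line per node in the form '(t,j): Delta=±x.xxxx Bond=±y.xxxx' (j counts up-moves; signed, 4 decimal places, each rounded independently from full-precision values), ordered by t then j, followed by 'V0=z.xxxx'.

Risk-neutral probability p* = (R−d)/(u−d) = (1.32−0.91)/(1.35−0.91) = 0.9318.
Payoff layer (t=2): V(2,0)=69.8369, V(2,1)=9.3765, V(2,2)=0.0000
  t=1,j=0: stock 137.4100 → up 185.5035 (V=9.3765), down 125.0431 (V=69.8369). Price 10.2264; hedge Δ=-1.0000, bond B=147.6364.
  t=1,j=1: stock 203.8500 → up 275.1975 (V=0.0000), down 185.5035 (V=9.3765). Price 0.4843; hedge Δ=-0.1045, bond B=21.7946.
  t=0,j=0: stock 151.0000 → up 203.8500 (V=0.4843), down 137.4100 (V=10.2264). Price 0.8701; hedge Δ=-0.1466, bond B=23.0111.
Root portfolio cost Δ·151+B reproduces V0=0.8701.

(0,0): Delta=-0.1466 Bond=23.0111
(1,0): Delta=-1.0000 Bond=147.6364
(1,1): Delta=-0.1045 Bond=21.7946
V0=0.8701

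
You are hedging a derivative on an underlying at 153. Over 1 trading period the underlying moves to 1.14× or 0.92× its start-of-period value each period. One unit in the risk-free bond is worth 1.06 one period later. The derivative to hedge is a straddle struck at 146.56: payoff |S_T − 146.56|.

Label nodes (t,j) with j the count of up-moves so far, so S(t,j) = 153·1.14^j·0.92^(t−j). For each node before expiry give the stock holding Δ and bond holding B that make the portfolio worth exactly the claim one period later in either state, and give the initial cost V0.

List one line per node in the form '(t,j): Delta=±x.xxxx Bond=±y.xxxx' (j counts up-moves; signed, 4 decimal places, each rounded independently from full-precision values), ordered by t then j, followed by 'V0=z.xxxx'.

(0,0): Delta=0.6554 Bond=-81.5575
V0=18.7153

No-arbitrage ⇒ martingale measure with p* = (R−d)/(u−d) = 0.6364.
At expiry t=1: V(1,0)=5.8000, V(1,1)=27.8600
  t=0,j=0: stock 153.0000 → up 174.4200 (V=27.8600), down 140.7600 (V=5.8000). Price 18.7153; hedge Δ=0.6554, bond B=-81.5575.
The time-0 hedge costs 18.7153, which is the no-arbitrage price.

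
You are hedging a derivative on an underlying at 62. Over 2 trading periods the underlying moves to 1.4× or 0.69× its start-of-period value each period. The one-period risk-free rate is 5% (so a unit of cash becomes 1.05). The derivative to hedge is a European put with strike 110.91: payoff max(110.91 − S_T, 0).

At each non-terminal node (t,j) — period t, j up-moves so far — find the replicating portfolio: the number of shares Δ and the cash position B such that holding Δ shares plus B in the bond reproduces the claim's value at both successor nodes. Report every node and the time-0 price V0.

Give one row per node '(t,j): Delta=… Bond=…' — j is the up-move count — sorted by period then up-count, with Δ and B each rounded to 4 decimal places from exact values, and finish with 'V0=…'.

(0,0): Delta=-0.8836 Bond=95.8565
(1,0): Delta=-1.0000 Bond=105.6286
(1,1): Delta=-0.8278 Bond=95.8085
V0=41.0728

Risk-neutral probability p* = (R−d)/(u−d) = (1.05−0.69)/(1.4−0.69) = 0.5070.
Terminal values V(2,·): V(2,0)=81.3918, V(2,1)=51.0180, V(2,2)=0.0000
  t=1,j=0: stock 42.7800 → up 59.8920 (V=51.0180), down 29.5182 (V=81.3918). Price 62.8486; hedge Δ=-1.0000, bond B=105.6286.
  t=1,j=1: stock 86.8000 → up 121.5200 (V=0.0000), down 59.8920 (V=51.0180). Price 23.9521; hedge Δ=-0.8278, bond B=95.8085.
  t=0,j=0: stock 62.0000 → up 86.8000 (V=23.9521), down 42.7800 (V=62.8486). Price 41.0728; hedge Δ=-0.8836, bond B=95.8565.
Check: Δ(0,0)·S0 + B(0,0) = 41.0728 = V0.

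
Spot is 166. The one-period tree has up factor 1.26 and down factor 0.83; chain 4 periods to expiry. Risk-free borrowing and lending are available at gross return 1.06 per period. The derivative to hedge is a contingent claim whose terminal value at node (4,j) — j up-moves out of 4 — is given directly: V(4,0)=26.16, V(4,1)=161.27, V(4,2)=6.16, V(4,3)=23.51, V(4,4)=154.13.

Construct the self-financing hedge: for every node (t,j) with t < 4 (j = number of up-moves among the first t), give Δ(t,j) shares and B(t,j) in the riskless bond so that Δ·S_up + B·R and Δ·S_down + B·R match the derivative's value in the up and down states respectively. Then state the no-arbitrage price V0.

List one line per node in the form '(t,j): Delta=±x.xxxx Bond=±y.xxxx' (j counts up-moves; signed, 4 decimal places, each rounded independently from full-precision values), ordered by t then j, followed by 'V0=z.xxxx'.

(0,0): Delta=-0.1569 Bond=71.6145
(1,0): Delta=-0.6457 Bond=143.2684
(1,1): Delta=0.1232 Bond=17.3399
(2,0): Delta=-0.3861 Bond=122.1716
(2,1): Delta=-0.7945 Bond=177.6844
(2,2): Delta=0.6488 Bond=-120.1450
(3,0): Delta=3.3104 Bond=-221.3526
(3,1): Delta=-2.5034 Bond=434.5928
(3,2): Delta=0.1845 Bond=-25.7826
(3,3): Delta=0.9148 Bond=-215.6764
V0=45.5768

No-arbitrage ⇒ martingale measure with p* = (R−d)/(u−d) = 0.5349.
Payoff layer (t=4): V(4,0)=26.1600, V(4,1)=161.2700, V(4,2)=6.1600, V(4,3)=23.5100, V(4,4)=154.1300
  t=3,j=0: stock 94.9166 → up 119.5950 (V=161.2700), down 78.7808 (V=26.1600). Price 92.8567; hedge Δ=3.3104, bond B=-221.3526.
  t=3,j=1: stock 144.0903 → up 181.5538 (V=6.1600), down 119.5950 (V=161.2700). Price 73.8719; hedge Δ=-2.5034, bond B=434.5928.
  t=3,j=2: stock 218.7395 → up 275.6118 (V=23.5100), down 181.5538 (V=6.1600). Price 14.5663; hedge Δ=0.1845, bond B=-25.7826.
  t=3,j=3: stock 332.0624 → up 418.3986 (V=154.1300), down 275.6118 (V=23.5100). Price 88.0910; hedge Δ=0.9148, bond B=-215.6764.
  t=2,j=0: stock 114.3574 → up 144.0903 (V=73.8719), down 94.9166 (V=92.8567). Price 78.0208; hedge Δ=-0.3861, bond B=122.1716.
  t=2,j=1: stock 173.6028 → up 218.7395 (V=14.5663), down 144.0903 (V=73.8719). Price 39.7644; hedge Δ=-0.7945, bond B=177.6844.
  t=2,j=2: stock 263.5416 → up 332.0624 (V=88.0910), down 218.7395 (V=14.5663). Price 50.8429; hedge Δ=0.6488, bond B=-120.1450.
  t=1,j=0: stock 137.7800 → up 173.6028 (V=39.7644), down 114.3574 (V=78.0208). Price 54.3001; hedge Δ=-0.6457, bond B=143.2684.
  t=1,j=1: stock 209.1600 → up 263.5416 (V=50.8429), down 173.6028 (V=39.7644). Price 43.1039; hedge Δ=0.1232, bond B=17.3399.
  t=0,j=0: stock 166.0000 → up 209.1600 (V=43.1039), down 137.7800 (V=54.3001). Price 45.5768; hedge Δ=-0.1569, bond B=71.6145.
The time-0 hedge costs 45.5768, which is the no-arbitrage price.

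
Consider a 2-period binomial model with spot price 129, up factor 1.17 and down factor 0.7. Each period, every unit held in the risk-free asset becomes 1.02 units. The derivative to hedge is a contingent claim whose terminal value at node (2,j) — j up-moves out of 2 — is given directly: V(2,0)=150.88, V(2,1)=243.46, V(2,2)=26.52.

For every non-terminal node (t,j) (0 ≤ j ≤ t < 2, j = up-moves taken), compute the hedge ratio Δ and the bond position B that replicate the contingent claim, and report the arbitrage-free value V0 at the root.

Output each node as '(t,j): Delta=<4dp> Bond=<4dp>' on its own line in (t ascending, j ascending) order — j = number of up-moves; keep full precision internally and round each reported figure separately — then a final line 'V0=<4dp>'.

Risk-neutral probability p* = (R−d)/(u−d) = (1.02−0.7)/(1.17−0.7) = 0.6809.
At expiry t=2: V(2,0)=150.8800, V(2,1)=243.4600, V(2,2)=26.5200
  t=1,j=0: stock 90.3000 → up 105.6510 (V=243.4600), down 63.2100 (V=150.8800). Price 209.7188; hedge Δ=2.1814, bond B=12.7401.
  t=1,j=1: stock 150.9300 → up 176.5881 (V=26.5200), down 105.6510 (V=243.4600). Price 93.8786; hedge Δ=-3.0582, bond B=555.4531.
  t=0,j=0: stock 129.0000 → up 150.9300 (V=93.8786), down 90.3000 (V=209.7188). Price 128.2832; hedge Δ=-1.9106, bond B=374.7518.
The time-0 hedge costs 128.2832, which is the no-arbitrage price.

(0,0): Delta=-1.9106 Bond=374.7518
(1,0): Delta=2.1814 Bond=12.7401
(1,1): Delta=-3.0582 Bond=555.4531
V0=128.2832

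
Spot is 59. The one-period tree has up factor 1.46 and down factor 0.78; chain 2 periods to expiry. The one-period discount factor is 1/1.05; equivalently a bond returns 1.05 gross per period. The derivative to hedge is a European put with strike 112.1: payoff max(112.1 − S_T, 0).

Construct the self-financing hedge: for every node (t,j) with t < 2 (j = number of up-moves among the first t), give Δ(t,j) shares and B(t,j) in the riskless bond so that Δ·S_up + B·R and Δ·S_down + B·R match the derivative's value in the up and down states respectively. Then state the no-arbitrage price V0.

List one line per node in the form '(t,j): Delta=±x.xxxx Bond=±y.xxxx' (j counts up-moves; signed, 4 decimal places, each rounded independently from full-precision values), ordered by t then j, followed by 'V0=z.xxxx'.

(0,0): Delta=-0.8712 Bond=96.0332
(1,0): Delta=-1.0000 Bond=106.7619
(1,1): Delta=-0.7667 Bond=91.8344
V0=44.6320

The replicating-portfolio and risk-neutral prices coincide; use p* = (1.05−0.78)/(1.46−0.78) = 0.3971 for the latter.
At expiry t=2: V(2,0)=76.2044, V(2,1)=44.9108, V(2,2)=0.0000
Node (1,0) S=46.0200: V=(p*·44.9108+(1−p*)·76.2044)/1.05=60.7419; Δ=(44.9108−76.2044)/(67.1892−35.8956)=-1.0000; B=V−Δ·S=106.7619
Node (1,1) S=86.1400: V=(p*·0.0000+(1−p*)·44.9108)/1.05=25.7891; Δ=(0.0000−44.9108)/(125.7644−67.1892)=-0.7667; B=V−Δ·S=91.8344
Node (0,0) S=59.0000: V=(p*·25.7891+(1−p*)·60.7419)/1.05=44.6320; Δ=(25.7891−60.7419)/(86.1400−46.0200)=-0.8712; B=V−Δ·S=96.0332
Self-financing check: at every node Δ·S+B equals the discounted successor values.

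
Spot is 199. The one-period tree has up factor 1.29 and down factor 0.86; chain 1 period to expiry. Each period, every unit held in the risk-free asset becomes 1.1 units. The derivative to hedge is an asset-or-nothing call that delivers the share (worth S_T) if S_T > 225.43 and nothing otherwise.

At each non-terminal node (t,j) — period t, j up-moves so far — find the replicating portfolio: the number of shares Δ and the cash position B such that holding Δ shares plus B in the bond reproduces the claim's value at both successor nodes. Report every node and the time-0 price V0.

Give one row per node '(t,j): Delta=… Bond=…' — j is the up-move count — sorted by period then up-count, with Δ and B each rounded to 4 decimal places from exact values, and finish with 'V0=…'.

Risk-neutral probability p* = (R−d)/(u−d) = (1.1−0.86)/(1.29−0.86) = 0.5581.
Terminal payoffs: V(1,0)=0.0000, V(1,1)=256.7100
  t=0,j=0: stock 199.0000 → up 256.7100 (V=256.7100), down 171.1400 (V=0.0000). Price 130.2545; hedge Δ=3.0000, bond B=-466.7455.
Check: Δ(0,0)·S0 + B(0,0) = 130.2545 = V0.

(0,0): Delta=3.0000 Bond=-466.7455
V0=130.2545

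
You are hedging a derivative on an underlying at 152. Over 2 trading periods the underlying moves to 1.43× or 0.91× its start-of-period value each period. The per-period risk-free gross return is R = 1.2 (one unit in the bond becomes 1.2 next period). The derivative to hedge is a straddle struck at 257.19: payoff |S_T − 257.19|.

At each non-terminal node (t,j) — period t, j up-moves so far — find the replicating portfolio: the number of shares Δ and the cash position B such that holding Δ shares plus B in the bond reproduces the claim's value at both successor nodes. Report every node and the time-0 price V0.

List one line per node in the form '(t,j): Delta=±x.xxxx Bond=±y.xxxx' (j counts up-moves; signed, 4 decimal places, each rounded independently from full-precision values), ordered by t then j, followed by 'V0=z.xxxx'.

Since d<R<u, set p* = (R−d)/(u−d) = 0.5577; price each node as the discounted p*-expectation of its children.
At expiry t=2: V(2,0)=131.3188, V(2,1)=59.3924, V(2,2)=53.6348
  t=1,j=0: stock 138.3200 → up 197.7976 (V=59.3924), down 125.8712 (V=131.3188). Price 76.0050; hedge Δ=-1.0000, bond B=214.3250.
  t=1,j=1: stock 217.3600 → up 310.8248 (V=53.6348), down 197.7976 (V=59.3924). Price 46.8179; hedge Δ=-0.0509, bond B=57.8902.
  t=0,j=0: stock 152.0000 → up 217.3600 (V=46.8179), down 138.3200 (V=76.0050). Price 49.7730; hedge Δ=-0.3693, bond B=105.9021.
The time-0 hedge costs 49.7730, which is the no-arbitrage price.

(0,0): Delta=-0.3693 Bond=105.9021
(1,0): Delta=-1.0000 Bond=214.3250
(1,1): Delta=-0.0509 Bond=57.8902
V0=49.7730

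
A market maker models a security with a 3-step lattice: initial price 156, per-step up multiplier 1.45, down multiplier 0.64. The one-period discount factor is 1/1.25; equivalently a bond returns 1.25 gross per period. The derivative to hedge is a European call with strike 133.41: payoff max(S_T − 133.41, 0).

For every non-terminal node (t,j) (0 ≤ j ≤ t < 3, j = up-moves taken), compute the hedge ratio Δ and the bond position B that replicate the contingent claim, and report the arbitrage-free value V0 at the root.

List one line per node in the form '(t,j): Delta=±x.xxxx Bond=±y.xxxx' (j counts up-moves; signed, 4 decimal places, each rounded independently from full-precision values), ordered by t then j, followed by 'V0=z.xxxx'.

(0,0): Delta=0.9072 Bond=-50.2487
(1,0): Delta=0.5699 Bond=-29.1341
(1,1): Delta=0.9561 Bond=-73.8525
(2,0): Delta=0.0000 Bond=0.0000
(2,1): Delta=0.6524 Bond=-48.3578
(2,2): Delta=1.0000 Bond=-106.7280
V0=91.2815

The replicating-portfolio and risk-neutral prices coincide; use p* = (1.25−0.64)/(1.45−0.64) = 0.7531 for the latter.
Payoff layer (t=3): V(3,0)=0.0000, V(3,1)=0.0000, V(3,2)=76.5036, V(3,3)=342.1755
  t=2,j=0: stock 63.8976 → up 92.6515 (V=0.0000), down 40.8945 (V=0.0000). Price 0.0000; hedge Δ=0.0000, bond B=0.0000.
  t=2,j=1: stock 144.7680 → up 209.9136 (V=76.5036), down 92.6515 (V=0.0000). Price 46.0911; hedge Δ=0.6524, bond B=-48.3578.
  t=2,j=2: stock 327.9900 → up 475.5855 (V=342.1755), down 209.9136 (V=76.5036). Price 221.2620; hedge Δ=1.0000, bond B=-106.7280.
  t=1,j=0: stock 99.8400 → up 144.7680 (V=46.0911), down 63.8976 (V=0.0000). Price 27.7684; hedge Δ=0.5699, bond B=-29.1341.
  t=1,j=1: stock 226.2000 → up 327.9900 (V=221.2620), down 144.7680 (V=46.0911). Price 142.4079; hedge Δ=0.9561, bond B=-73.8525.
  t=0,j=0: stock 156.0000 → up 226.2000 (V=142.4079), down 99.8400 (V=27.7684). Price 91.2815; hedge Δ=0.9072, bond B=-50.2487.
Root portfolio cost Δ·156+B reproduces V0=91.2815.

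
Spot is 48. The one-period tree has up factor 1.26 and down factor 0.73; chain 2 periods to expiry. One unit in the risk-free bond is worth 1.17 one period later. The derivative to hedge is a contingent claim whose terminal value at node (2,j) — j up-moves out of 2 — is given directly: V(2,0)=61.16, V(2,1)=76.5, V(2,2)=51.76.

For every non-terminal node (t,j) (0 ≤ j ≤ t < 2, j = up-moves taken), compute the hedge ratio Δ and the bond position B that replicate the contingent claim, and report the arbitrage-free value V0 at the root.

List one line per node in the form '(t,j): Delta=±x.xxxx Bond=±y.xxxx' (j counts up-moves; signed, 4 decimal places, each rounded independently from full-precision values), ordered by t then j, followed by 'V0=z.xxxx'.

(0,0): Delta=-0.6025 Bond=72.0261
(1,0): Delta=0.8260 Bond=34.2148
(1,1): Delta=-0.7718 Bond=94.5093
V0=43.1051

Since d<R<u, set p* = (R−d)/(u−d) = 0.8302; price each node as the discounted p*-expectation of its children.
Payoff layer (t=2): V(2,0)=61.1600, V(2,1)=76.5000, V(2,2)=51.7600
Node (1,0) S=35.0400: V=(p*·76.5000+(1−p*)·61.1600)/1.17=63.1582; Δ=(76.5000−61.1600)/(44.1504−25.5792)=0.8260; B=V−Δ·S=34.2148
Node (1,1) S=60.4800: V=(p*·51.7600+(1−p*)·76.5000)/1.17=47.8300; Δ=(51.7600−76.5000)/(76.2048−44.1504)=-0.7718; B=V−Δ·S=94.5093
Node (0,0) S=48.0000: V=(p*·47.8300+(1−p*)·63.1582)/1.17=43.1051; Δ=(47.8300−63.1582)/(60.4800−35.0400)=-0.6025; B=V−Δ·S=72.0261
Root portfolio cost Δ·48+B reproduces V0=43.1051.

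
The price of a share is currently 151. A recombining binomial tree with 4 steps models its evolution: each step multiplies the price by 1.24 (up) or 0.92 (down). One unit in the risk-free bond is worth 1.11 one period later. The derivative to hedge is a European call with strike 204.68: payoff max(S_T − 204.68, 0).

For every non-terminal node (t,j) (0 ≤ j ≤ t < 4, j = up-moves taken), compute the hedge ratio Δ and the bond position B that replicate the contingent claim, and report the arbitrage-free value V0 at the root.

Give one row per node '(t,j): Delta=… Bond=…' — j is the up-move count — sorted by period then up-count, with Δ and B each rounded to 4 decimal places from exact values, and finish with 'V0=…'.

No-arbitrage ⇒ martingale measure with p* = (R−d)/(u−d) = 0.5938.
Terminal values V(4,·): V(4,0)=0.0000, V(4,1)=0.0000, V(4,2)=0.0000, V(4,3)=60.1882, V(4,4)=152.3163
Node (3,0) S=117.5819: V=(p*·0.0000+(1−p*)·0.0000)/1.11=0.0000; Δ=(0.0000−0.0000)/(145.8015−108.1753)=0.0000; B=V−Δ·S=0.0000
Node (3,1) S=158.4799: V=(p*·0.0000+(1−p*)·0.0000)/1.11=0.0000; Δ=(0.0000−0.0000)/(196.5151−145.8015)=0.0000; B=V−Δ·S=0.0000
Node (3,2) S=213.6034: V=(p*·60.1882+(1−p*)·0.0000)/1.11=32.1953; Δ=(60.1882−0.0000)/(264.8682−196.5151)=0.8805; B=V−Δ·S=-155.8929
Node (3,3) S=287.9002: V=(p*·152.3163+(1−p*)·60.1882)/1.11=103.5038; Δ=(152.3163−60.1882)/(356.9963−264.8682)=1.0000; B=V−Δ·S=-184.3964
Node (2,0) S=127.8064: V=(p*·0.0000+(1−p*)·0.0000)/1.11=0.0000; Δ=(0.0000−0.0000)/(158.4799−117.5819)=0.0000; B=V−Δ·S=0.0000
Node (2,1) S=172.2608: V=(p*·32.1953+(1−p*)·0.0000)/1.11=17.2216; Δ=(32.1953−0.0000)/(213.6034−158.4799)=0.5841; B=V−Δ·S=-83.3886
Node (2,2) S=232.1776: V=(p*·103.5038+(1−p*)·32.1953)/1.11=67.1484; Δ=(103.5038−32.1953)/(287.9002−213.6034)=0.9598; B=V−Δ·S=-155.6908
Node (1,0) S=138.9200: V=(p*·17.2216+(1−p*)·0.0000)/1.11=9.2120; Δ=(17.2216−0.0000)/(172.2608−127.8064)=0.3874; B=V−Δ·S=-44.6054
Node (1,1) S=187.2400: V=(p*·67.1484+(1−p*)·17.2216)/1.11=42.2213; Δ=(67.1484−17.2216)/(232.1776−172.2608)=0.8333; B=V−Δ·S=-113.8001
Node (0,0) S=151.0000: V=(p*·42.2213+(1−p*)·9.2120)/1.11=25.9561; Δ=(42.2213−9.2120)/(187.2400−138.9200)=0.6831; B=V−Δ·S=-77.1980
Self-financing check: at every node Δ·S+B equals the discounted successor values.

(0,0): Delta=0.6831 Bond=-77.1980
(1,0): Delta=0.3874 Bond=-44.6054
(1,1): Delta=0.8333 Bond=-113.8001
(2,0): Delta=0.0000 Bond=0.0000
(2,1): Delta=0.5841 Bond=-83.3886
(2,2): Delta=0.9598 Bond=-155.6908
(3,0): Delta=0.0000 Bond=0.0000
(3,1): Delta=0.0000 Bond=0.0000
(3,2): Delta=0.8805 Bond=-155.8929
(3,3): Delta=1.0000 Bond=-184.3964
V0=25.9561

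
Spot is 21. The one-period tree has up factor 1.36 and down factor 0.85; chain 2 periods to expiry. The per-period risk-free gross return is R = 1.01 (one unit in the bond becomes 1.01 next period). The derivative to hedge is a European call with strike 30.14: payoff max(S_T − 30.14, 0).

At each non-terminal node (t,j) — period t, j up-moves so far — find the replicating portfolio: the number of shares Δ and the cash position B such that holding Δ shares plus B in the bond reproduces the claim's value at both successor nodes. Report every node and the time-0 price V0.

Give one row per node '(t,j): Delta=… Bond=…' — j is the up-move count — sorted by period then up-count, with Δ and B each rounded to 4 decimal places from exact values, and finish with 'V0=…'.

Since d<R<u, set p* = (R−d)/(u−d) = 0.3137; price each node as the discounted p*-expectation of its children.
Terminal values V(2,·): V(2,0)=0.0000, V(2,1)=0.0000, V(2,2)=8.7016
  t=1,j=0: stock 17.8500 → up 24.2760 (V=0.0000), down 15.1725 (V=0.0000). Price 0.0000; hedge Δ=0.0000, bond B=0.0000.
  t=1,j=1: stock 28.5600 → up 38.8416 (V=8.7016), down 24.2760 (V=0.0000). Price 2.7029; hedge Δ=0.5974, bond B=-14.3591.
  t=0,j=0: stock 21.0000 → up 28.5600 (V=2.7029), down 17.8500 (V=0.0000). Price 0.8396; hedge Δ=0.2524, bond B=-4.4602.
Root portfolio cost Δ·21+B reproduces V0=0.8396.

(0,0): Delta=0.2524 Bond=-4.4602
(1,0): Delta=0.0000 Bond=0.0000
(1,1): Delta=0.5974 Bond=-14.3591
V0=0.8396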